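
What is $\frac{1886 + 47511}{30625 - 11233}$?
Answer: $\frac{49397}{19392} \approx 2.5473$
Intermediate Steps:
$\frac{1886 + 47511}{30625 - 11233} = \frac{49397}{19392}$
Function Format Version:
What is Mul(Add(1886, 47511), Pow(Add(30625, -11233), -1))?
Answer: Rational(49397, 19392) ≈ 2.5473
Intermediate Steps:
Mul(Add(1886, 47511), Pow(Add(30625, -11233), -1)) = Mul(49397, Pow(19392, -1)) = Mul(49397, Rational(1, 19392)) = Rational(49397, 19392)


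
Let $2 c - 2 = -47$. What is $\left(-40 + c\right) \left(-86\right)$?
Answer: $5375$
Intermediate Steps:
$c = - \frac{45}{2}$ ($c = 1 + \frac{1}{2} \left(-47\right) = 1 - \frac{47}{2} = - \frac{45}{2} \approx -22.5$)
$\left(-40 + c\right) \left(-86\right) = \left(-40 - \frac{45}{2}\right) \left(-86\right) = \left(- \frac{125}{2}\right) \left(-86\right) = 5375$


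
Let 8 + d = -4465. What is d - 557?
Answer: -5030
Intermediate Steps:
d = -4473 (d = -8 - 4465 = -4473)
d - 557 = -4473 - 557 = -5030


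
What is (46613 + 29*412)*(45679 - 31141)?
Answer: 851359818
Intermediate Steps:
(46613 + 29*412)*(45679 - 31141) = (46613 + 11948)*14538 = 58561*14538 = 851359818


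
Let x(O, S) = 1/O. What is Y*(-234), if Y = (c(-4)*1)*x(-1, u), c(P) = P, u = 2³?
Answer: -936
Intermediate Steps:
u = 8
Y = 4 (Y = -4*1/(-1) = -4*(-1) = 4)
Y*(-234) = 4*(-234) = -936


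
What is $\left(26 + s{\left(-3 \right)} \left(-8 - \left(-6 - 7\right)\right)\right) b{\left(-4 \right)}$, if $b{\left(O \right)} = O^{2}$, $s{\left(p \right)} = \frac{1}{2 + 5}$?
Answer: $\frac{2992}{7} \approx 427.43$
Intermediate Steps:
$s{\left(p \right)} = \frac{1}{7}$
$\left(26 + s{\left(-3 \right)} \left(-8 - \left(-6 - 7\right)\right)\right) b{\left(-4 \right)} = \left(26 + \frac{-8 - \left(-6 - 7\right)}{7}\right) \left(-4\right)^{2} = \left(26 + \frac{-8 - -13}{7}\right) 16 = \left(26 + \frac{-8 + 13}{7}\right) 16 = \left(26 + \frac{1}{7} \cdot 5\right) 16 = \left(26 + \frac{5}{7}\right) 16 = \frac{187}{7} \cdot 16 = \frac{2992}{7}$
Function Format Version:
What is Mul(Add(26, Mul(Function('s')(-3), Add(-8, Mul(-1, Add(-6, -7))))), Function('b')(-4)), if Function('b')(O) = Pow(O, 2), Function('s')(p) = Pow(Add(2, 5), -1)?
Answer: Rational(2992, 7) ≈ 427.43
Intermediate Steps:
Function('s')(p) = Rational(1, 7) (Function('s')(p) = Pow(7, -1) = Rational(1, 7))
Mul(Add(26, Mul(Function('s')(-3), Add(-8, Mul(-1, Add(-6, -7))))), Function('b')(-4)) = Mul(Add(26, Mul(Rational(1, 7), Add(-8, Mul(-1, Add(-6, -7))))), Pow(-4, 2)) = Mul(Add(26, Mul(Rational(1, 7), Add(-8, Mul(-1, -13)))), 16) = Mul(Add(26, Mul(Rational(1, 7), Add(-8, 13))), 16) = Mul(Add(26, Mul(Rational(1, 7), 5)), 16) = Mul(Add(26, Rational(5, 7)), 16) = Mul(Rational(187, 7), 16) = Rational(2992, 7)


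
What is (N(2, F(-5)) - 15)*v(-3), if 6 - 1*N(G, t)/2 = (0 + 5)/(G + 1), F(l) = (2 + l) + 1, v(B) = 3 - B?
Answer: -38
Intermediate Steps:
F(l) = 3 + l
N(G, t) = 12 - 10/(1 + G) (N(G, t) = 12 - 2*(0 + 5)/(G + 1) = 12 - 10/(1 + G))
(N(2, F(-5)) - 15)*v(-3) = (2*(1 + 6*2)/(1 + 2) - 15)*(3 - 1*(-3)) = (2*(1 + 12)/3 - 15)*(3 + 3) = (2*(1/3)*13 - 15)*6 = (26/3 - 15)*6 = -19/3*6 = -38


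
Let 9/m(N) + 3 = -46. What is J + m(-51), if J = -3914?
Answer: -191795/49 ≈ -3914.2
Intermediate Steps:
m(N) = -9/49 (m(N) = 9/(-3 - 46) = 9/(-49) = 9*(-1/49) = -9/49)
J + m(-51) = -3914 - 9/49 = -191795/49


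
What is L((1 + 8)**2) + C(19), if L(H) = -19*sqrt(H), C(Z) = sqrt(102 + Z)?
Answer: -160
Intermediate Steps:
L((1 + 8)**2) + C(19) = -19*sqrt((1 + 8)**2) + sqrt(102 + 19) = -19*sqrt(9**2) + sqrt(121) = -19*sqrt(81) + 11 = -19*9 + 11 = -171 + 11 = -160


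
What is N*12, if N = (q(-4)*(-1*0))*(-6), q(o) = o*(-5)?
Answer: 0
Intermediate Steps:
q(o) = -5*o
N = 0 (N = ((-5*(-4))*(-1*0))*(-6) = (20*0)*(-6) = 0*(-6) = 0)
N*12 = 0*12 = 0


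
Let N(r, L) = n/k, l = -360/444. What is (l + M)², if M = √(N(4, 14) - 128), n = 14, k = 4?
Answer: (60 - 37*I*√498)²/5476 ≈ -123.84 - 18.094*I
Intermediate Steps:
l = -30/37 (l = -360*1/444 = -30/37 ≈ -0.81081)
N(r, L) = 7/2 (N(r, L) = 14/4 = 14*(¼) = 7/2)
M = I*√498/2 (M = √(7/2 - 128) = √(-249/2) = I*√498/2 ≈ 11.158*I)
(l + M)² = (-30/37 + I*√498/2)²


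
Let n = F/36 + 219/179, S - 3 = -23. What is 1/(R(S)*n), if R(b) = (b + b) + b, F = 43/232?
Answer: -124584/9183925 ≈ -0.013565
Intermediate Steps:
S = -20 (S = 3 - 23 = -20)
F = 43/232 (F = 43*(1/232) = 43/232 ≈ 0.18534)
n = 1836785/1495008 (n = (43/232)/36 + 219/179 = (43/232)*(1/36) + 219*(1/179) = 43/8352 + 219/179 = 1836785/1495008 ≈ 1.2286)
R(b) = 3*b (R(b) = 2*b + b = 3*b)
1/(R(S)*n) = 1/((3*(-20))*(1836785/1495008)) = 1/(-60*1836785/1495008) = 1/(-9183925/124584) = -124584/9183925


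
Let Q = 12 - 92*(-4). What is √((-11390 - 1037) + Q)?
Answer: I*√12047 ≈ 109.76*I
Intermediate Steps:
Q = 380 (Q = 12 + 368 = 380)
√((-11390 - 1037) + Q) = √((-11390 - 1037) + 380) = √(-12427 + 380) = √(-12047) = I*√12047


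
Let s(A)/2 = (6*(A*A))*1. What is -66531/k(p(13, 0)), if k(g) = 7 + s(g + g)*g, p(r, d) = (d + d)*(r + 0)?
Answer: -66531/7 ≈ -9504.4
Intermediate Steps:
p(r, d) = 2*d*r (p(r, d) = (2*d)*r = 2*d*r)
s(A) = 12*A² (s(A) = 2*((6*(A*A))*1) = 2*((6*A²)*1) = 2*(6*A²) = 12*A²)
k(g) = 7 + 48*g³ (k(g) = 7 + (12*(g + g)²)*g = 7 + (12*(2*g)²)*g = 7 + (12*(4*g²))*g = 7 + (48*g²)*g = 7 + 48*g³)
-66531/k(p(13, 0)) = -66531/(7 + 48*(2*0*13)³) = -66531/(7 + 48*0³) = -66531/(7 + 48*0) = -66531/(7 + 0) = -66531/7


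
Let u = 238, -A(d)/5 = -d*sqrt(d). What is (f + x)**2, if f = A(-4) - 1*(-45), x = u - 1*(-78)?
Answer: 128721 - 28880*I ≈ 1.2872e+5 - 28880.0*I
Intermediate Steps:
A(d) = 5*d**(3/2) (A(d) = -(-5)*d*sqrt(d) = -(-5)*d**(3/2) = 5*d**(3/2))
x = 316 (x = 238 - 1*(-78) = 238 + 78 = 316)
f = 45 - 40*I (f = 5*(-4)**(3/2) - 1*(-45) = 5*(-8*I) + 45 = -40*I + 45 = 45 - 40*I ≈ 45.0 - 40.0*I)
(f + x)**2 = ((45 - 40*I) + 316)**2 = (361 - 40*I)**2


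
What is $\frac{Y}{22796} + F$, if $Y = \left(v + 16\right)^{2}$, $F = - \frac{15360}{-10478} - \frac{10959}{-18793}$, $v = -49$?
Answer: $\frac{4706185434939}{2244414989492} \approx 2.0968$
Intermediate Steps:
$F = \frac{201744441}{98456527}$ ($F = \left(-15360\right) \left(- \frac{1}{10478}\right) - - \frac{10959}{18793} = \frac{7680}{5239} + \frac{10959}{18793} = \frac{201744441}{98456527} \approx 2.0491$)
$Y = 1089$ ($Y = \left(-49 + 16\right)^{2} = \left(-33\right)^{2} = 1089$)
$\frac{Y}{22796} + F = \frac{1089}{22796} + \frac{201744441}{98456527} = \frac{4706185434939}{2244414989492}$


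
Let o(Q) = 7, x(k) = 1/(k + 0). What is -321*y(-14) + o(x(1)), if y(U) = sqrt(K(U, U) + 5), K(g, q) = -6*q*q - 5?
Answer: 7 - 4494*I*sqrt(6) ≈ 7.0 - 11008.0*I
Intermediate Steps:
K(g, q) = -5 - 6*q**2 (K(g, q) = -6*q**2 - 5 = -5 - 6*q**2)
x(k) = 1/k
y(U) = sqrt(6)*sqrt(-U**2) (y(U) = sqrt((-5 - 6*U**2) + 5) = sqrt(-6*U**2) = sqrt(6)*sqrt(-U**2))
-321*y(-14) + o(x(1)) = -321*sqrt(6)*sqrt(-1*(-14)**2) + 7 = -321*sqrt(6)*sqrt(-1*196) + 7 = -321*sqrt(6)*sqrt(-196) + 7 = -321*sqrt(6)*14*I + 7 = -4494*I*sqrt(6) + 7 = 7 - 4494*I*sqrt(6)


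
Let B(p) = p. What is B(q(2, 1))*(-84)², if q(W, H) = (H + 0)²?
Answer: 7056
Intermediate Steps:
q(W, H) = H²
B(q(2, 1))*(-84)² = 1²*(-84)² = 1*7056 = 7056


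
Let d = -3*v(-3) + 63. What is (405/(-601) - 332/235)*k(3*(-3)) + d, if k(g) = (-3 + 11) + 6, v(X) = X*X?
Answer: 958562/141235 ≈ 6.7870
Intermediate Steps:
v(X) = X²
k(g) = 14 (k(g) = 8 + 6 = 14)
d = 36 (d = -3*(-3)² + 63 = -3*9 + 63 = -27 + 63 = 36)
(405/(-601) - 332/235)*k(3*(-3)) + d = (405/(-601) - 332/235)*14 + 36 = (405*(-1/601) - 332*1/235)*14 + 36 = (-405/601 - 332/235)*14 + 36 = -294707/141235*14 + 36 = -4125898/141235 + 36 = 958562/141235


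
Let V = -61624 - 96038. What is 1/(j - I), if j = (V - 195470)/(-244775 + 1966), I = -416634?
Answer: 242809/101162838038 ≈ 2.4002e-6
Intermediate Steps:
V = -157662
j = 353132/242809 (j = (-157662 - 195470)/(-244775 + 1966) = -353132/(-242809) = -353132*(-1/242809) = 353132/242809 ≈ 1.4544)
1/(j - I) = 1/(353132/242809 - 1*(-416634)) = 1/(353132/242809 + 416634) = 1/(101162838038/242809) = 242809/101162838038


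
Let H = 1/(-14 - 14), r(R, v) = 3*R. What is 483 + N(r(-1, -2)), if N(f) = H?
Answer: 13523/28 ≈ 482.96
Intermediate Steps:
H = -1/28 (H = 1/(-28) = -1/28 ≈ -0.035714)
N(f) = -1/28
483 + N(r(-1, -2)) = 483 - 1/28 = 13523/28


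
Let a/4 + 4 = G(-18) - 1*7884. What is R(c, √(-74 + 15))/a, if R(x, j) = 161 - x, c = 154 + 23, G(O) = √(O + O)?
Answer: 7888/15555145 + 6*I/15555145 ≈ 0.0005071 + 3.8572e-7*I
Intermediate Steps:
G(O) = √2*√O (G(O) = √(2*O) = √2*√O)
c = 177
a = -31552 + 24*I (a = -16 + 4*(√2*√(-18) - 1*7884) = -16 + 4*(√2*(3*I*√2) - 7884) = -16 + 4*(6*I - 7884) = -16 + 4*(-7884 + 6*I) = -16 + (-31536 + 24*I) = -31552 + 24*I ≈ -31552.0 + 24.0*I)
R(c, √(-74 + 15))/a = (161 - 1*177)/(-31552 + 24*I) = (161 - 177)*((-31552 - 24*I)/995529280) = -(-31552 - 24*I)/62220580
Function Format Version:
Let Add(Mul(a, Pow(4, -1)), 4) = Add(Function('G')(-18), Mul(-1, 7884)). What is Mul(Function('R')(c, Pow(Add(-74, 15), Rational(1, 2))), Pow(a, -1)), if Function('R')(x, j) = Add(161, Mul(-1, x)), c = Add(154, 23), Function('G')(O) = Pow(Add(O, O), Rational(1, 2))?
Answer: Add(Rational(7888, 15555145), Mul(Rational(6, 15555145), I)) ≈ Add(0.00050710, Mul(3.8572e-7, I))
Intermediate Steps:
Function('G')(O) = Mul(Pow(2, Rational(1, 2)), Pow(O, Rational(1, 2))) (Function('G')(O) = Pow(Mul(2, O), Rational(1, 2)) = Mul(Pow(2, Rational(1, 2)), Pow(O, Rational(1, 2))))
c = 177
a = Add(-31552, Mul(24, I)) (a = Add(-16, Mul(4, Add(Mul(Pow(2, Rational(1, 2)), Pow(-18, Rational(1, 2))), Mul(-1, 7884)))) = Add(-16, Mul(4, Add(Mul(Pow(2, Rational(1, 2)), Mul(3, I, Pow(2, Rational(1, 2)))), -7884))) = Add(-16, Mul(4, Add(Mul(6, I), -7884))) = Add(-16, Mul(4, Add(-7884, Mul(6, I)))) = Add(-16, Add(-31536, Mul(24, I))) = Add(-31552, Mul(24, I)) ≈ Add(-31552., Mul(24.000, I)))
Mul(Function('R')(c, Pow(Add(-74, 15), Rational(1, 2))), Pow(a, -1)) = Mul(Add(161, Mul(-1, 177)), Pow(Add(-31552, Mul(24, I)), -1)) = Mul(Add(161, -177), Mul(Rational(1, 995529280), Add(-31552, Mul(-24, I)))) = Mul(-16, Mul(Rational(1, 995529280), Add(-31552, Mul(-24, I)))) = Mul(Rational(-1, 62220580), Add(-31552, Mul(-24, I)))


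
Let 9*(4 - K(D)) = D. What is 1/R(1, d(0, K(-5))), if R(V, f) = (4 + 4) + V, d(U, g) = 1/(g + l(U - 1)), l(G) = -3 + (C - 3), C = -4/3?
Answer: 1/9 ≈ 0.11111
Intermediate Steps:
C = -4/3 (C = -4*1/3 = -4/3 ≈ -1.3333)
l(G) = -22/3 (l(G) = -3 + (-4/3 - 3) = -3 - 13/3 = -22/3)
K(D) = 4 - D/9
d(U, g) = 1/(-22/3 + g) (d(U, g) = 1/(g - 22/3) = 1/(-22/3 + g))
R(V, f) = 8 + V
1/R(1, d(0, K(-5))) = 1/(8 + 1) = 1/9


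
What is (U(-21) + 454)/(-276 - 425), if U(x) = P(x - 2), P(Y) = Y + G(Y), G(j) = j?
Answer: -408/701 ≈ -0.58203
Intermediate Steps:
P(Y) = 2*Y (P(Y) = Y + Y = 2*Y)
U(x) = -4 + 2*x (U(x) = 2*(x - 2) = 2*(-2 + x) = -4 + 2*x)
(U(-21) + 454)/(-276 - 425) = ((-4 + 2*(-21)) + 454)/(-276 - 425) = ((-4 - 42) + 454)/(-701) = (-46 + 454)*(-1/701) = 408*(-1/701) = -408/701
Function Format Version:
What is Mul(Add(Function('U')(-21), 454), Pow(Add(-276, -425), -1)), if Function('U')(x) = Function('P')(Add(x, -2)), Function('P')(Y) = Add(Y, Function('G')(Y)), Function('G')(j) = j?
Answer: Rational(-408, 701) ≈ -0.58203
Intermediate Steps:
Function('P')(Y) = Mul(2, Y) (Function('P')(Y) = Add(Y, Y) = Mul(2, Y))
Function('U')(x) = Add(-4, Mul(2, x)) (Function('U')(x) = Mul(2, Add(x, -2)) = Mul(2, Add(-2, x)) = Add(-4, Mul(2, x)))
Mul(Add(Function('U')(-21), 454), Pow(Add(-276, -425), -1)) = Mul(Add(Add(-4, Mul(2, -21)), 454), Pow(Add(-276, -425), -1)) = Mul(Add(Add(-4, -42), 454), Pow(-701, -1)) = Mul(Add(-46, 454), Rational(-1, 701)) = Mul(408, Rational(-1, 701)) = Rational(-408, 701)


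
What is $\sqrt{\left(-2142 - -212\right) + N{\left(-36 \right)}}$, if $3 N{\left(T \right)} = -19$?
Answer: $\frac{i \sqrt{17427}}{3} \approx 44.004 i$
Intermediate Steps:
$N{\left(T \right)} = - \frac{19}{3}$ ($N{\left(T \right)} = \frac{1}{3} \left(-19\right) = - \frac{19}{3}$)
$\sqrt{\left(-2142 - -212\right) + N{\left(-36 \right)}} = \sqrt{\left(-2142 - -212\right) - \frac{19}{3}} = \sqrt{\left(-2142 + 212\right) - \frac{19}{3}} = \sqrt{-1930 - \frac{19}{3}} = \sqrt{- \frac{5809}{3}} = \frac{i \sqrt{17427}}{3}$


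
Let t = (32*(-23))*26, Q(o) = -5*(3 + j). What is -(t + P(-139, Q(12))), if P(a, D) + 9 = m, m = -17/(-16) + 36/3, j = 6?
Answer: 306111/16 ≈ 19132.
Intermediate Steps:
Q(o) = -45 (Q(o) = -5*(3 + 6) = -5*9 = -45)
m = 209/16 (m = -17*(-1/16) + 36*(⅓) = 17/16 + 12 = 209/16 ≈ 13.063)
P(a, D) = 65/16 (P(a, D) = -9 + 209/16 = 65/16)
t = -19136 (t = -736*26 = -19136)
-(t + P(-139, Q(12))) = -(-19136 + 65/16) = -1*(-306111/16) = 306111/16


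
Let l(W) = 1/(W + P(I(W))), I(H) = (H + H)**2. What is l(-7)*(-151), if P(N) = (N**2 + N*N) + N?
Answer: -151/77021 ≈ -0.0019605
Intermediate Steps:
I(H) = 4*H**2 (I(H) = (2*H)**2 = 4*H**2)
P(N) = N + 2*N**2 (P(N) = (N**2 + N**2) + N = 2*N**2 + N = N + 2*N**2)
l(W) = 1/(W + 4*W**2*(1 + 8*W**2)) (l(W) = 1/(W + (4*W**2)*(1 + 2*(4*W**2))) = 1/(W + (4*W**2)*(1 + 8*W**2)) = 1/(W + 4*W**2*(1 + 8*W**2)))
l(-7)*(-151) = (1/((-7)*(1 + 4*(-7) + 32*(-7)**3)))*(-151) = -1/(7*(1 - 28 + 32*(-343)))*(-151) = -1/(7*(1 - 28 - 10976))*(-151) = -1/7/(-11003)*(-151) = -1/7*(-1/11003)*(-151) = (1/77021)*(-151) = -151/77021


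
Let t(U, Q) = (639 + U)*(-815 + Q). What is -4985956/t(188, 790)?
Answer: 4985956/20675 ≈ 241.16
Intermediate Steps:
t(U, Q) = (-815 + Q)*(639 + U)
-4985956/t(188, 790) = -4985956/(-520785 - 815*188 + 639*790 + 790*188) = -4985956/(-520785 - 153220 + 504810 + 148520) = -4985956/(-20675) = -4985956*(-1/20675) = 4985956/20675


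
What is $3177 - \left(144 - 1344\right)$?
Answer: $4377$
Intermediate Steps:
$3177 - \left(144 - 1344\right) = 3177 - -1200 = 3177 + 1200 = 4377$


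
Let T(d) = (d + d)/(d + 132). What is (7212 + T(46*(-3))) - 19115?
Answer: -11857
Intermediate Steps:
T(d) = 2*d/(132 + d) (T(d) = (2*d)/(132 + d) = 2*d/(132 + d))
(7212 + T(46*(-3))) - 19115 = (7212 + 2*(46*(-3))/(132 + 46*(-3))) - 19115 = (7212 + 2*(-138)/(132 - 138)) - 19115 = (7212 + 2*(-138)/(-6)) - 19115 = (7212 + 2*(-138)*(-1/6)) - 19115 = (7212 + 46) - 19115 = 7258 - 19115 = -11857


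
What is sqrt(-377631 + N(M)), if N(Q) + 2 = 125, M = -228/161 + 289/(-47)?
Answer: 2*I*sqrt(94377) ≈ 614.42*I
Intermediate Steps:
M = -57245/7567 (M = -228*1/161 + 289*(-1/47) = -228/161 - 289/47 = -57245/7567 ≈ -7.5651)
N(Q) = 123 (N(Q) = -2 + 125 = 123)
sqrt(-377631 + N(M)) = sqrt(-377631 + 123) = sqrt(-377508) = 2*I*sqrt(94377)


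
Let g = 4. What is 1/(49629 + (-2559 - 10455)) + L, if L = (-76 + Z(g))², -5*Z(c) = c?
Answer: 1079820293/183075 ≈ 5898.2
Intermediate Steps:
Z(c) = -c/5
L = 147456/25 (L = (-76 - ⅕*4)² = (-76 - ⅘)² = (-384/5)² = 147456/25 ≈ 5898.2)
1/(49629 + (-2559 - 10455)) + L = 1/(49629 + (-2559 - 10455)) + 147456/25 = 1/(49629 - 13014) + 147456/25 = 1/36615 + 147456/25 = 1079820293/183075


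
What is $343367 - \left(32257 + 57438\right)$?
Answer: $253672$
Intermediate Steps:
$343367 - \left(32257 + 57438\right) = 343367 - 89695 = 253672$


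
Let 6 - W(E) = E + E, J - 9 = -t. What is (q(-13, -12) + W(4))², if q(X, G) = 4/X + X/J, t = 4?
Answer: 101761/4225 ≈ 24.085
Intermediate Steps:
J = 5 (J = 9 - 1*4 = 9 - 4 = 5)
q(X, G) = 4/X + X/5
W(E) = 6 - 2*E (W(E) = 6 - (E + E) = 6 - 2*E)
(q(-13, -12) + W(4))² = ((4/(-13) + (⅕)*(-13)) + (6 - 2*4))² = ((4*(-1/13) - 13/5) + (6 - 8))² = ((-4/13 - 13/5) - 2)² = (-189/65 - 2)² = (-319/65)² = 101761/4225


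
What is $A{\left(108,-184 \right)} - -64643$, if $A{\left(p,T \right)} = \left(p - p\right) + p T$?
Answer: $44771$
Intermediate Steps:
$A{\left(p,T \right)} = T p$ ($A{\left(p,T \right)} = 0 + T p = T p$)
$A{\left(108,-184 \right)} - -64643 = \left(-184\right) 108 - -64643 = -19872 + 64643 = 44771$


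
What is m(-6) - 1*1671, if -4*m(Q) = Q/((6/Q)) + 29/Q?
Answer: -40111/24 ≈ -1671.3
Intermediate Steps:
m(Q) = -29/(4*Q) - Q²/24 (m(Q) = -(Q/((6/Q)) + 29/Q)/4 = -(Q*(Q/6) + 29/Q)/4 = -(Q²/6 + 29/Q)/4 = -(29/Q + Q²/6)/4 = -29/(4*Q) - Q²/24)
m(-6) - 1*1671 = (1/24)*(-174 - 1*(-6)³)/(-6) - 1*1671 = (1/24)*(-⅙)*(-174 - 1*(-216)) - 1671 = (1/24)*(-⅙)*(-174 + 216) - 1671 = (1/24)*(-⅙)*42 - 1671 = -7/24 - 1671 = -40111/24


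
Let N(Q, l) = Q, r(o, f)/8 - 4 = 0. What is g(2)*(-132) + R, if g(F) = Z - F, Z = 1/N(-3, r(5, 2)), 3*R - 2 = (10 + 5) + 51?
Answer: 992/3 ≈ 330.67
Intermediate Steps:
R = 68/3 (R = ⅔ + ((10 + 5) + 51)/3 = ⅔ + (15 + 51)/3 = ⅔ + (⅓)*66 = ⅔ + 22 = 68/3 ≈ 22.667)
r(o, f) = 32 (r(o, f) = 32 + 8*0 = 32 + 0 = 32)
Z = -⅓ (Z = 1/(-3) = -⅓ ≈ -0.33333)
g(F) = -⅓ - F
g(2)*(-132) + R = (-⅓ - 1*2)*(-132) + 68/3 = (-⅓ - 2)*(-132) + 68/3 = -7/3*(-132) + 68/3 = 308 + 68/3 = 992/3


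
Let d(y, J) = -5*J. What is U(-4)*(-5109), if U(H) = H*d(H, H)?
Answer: 408720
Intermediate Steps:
U(H) = -5*H**2 (U(H) = H*(-5*H) = -5*H**2)
U(-4)*(-5109) = -5*(-4)**2*(-5109) = -5*16*(-5109) = -80*(-5109) = 408720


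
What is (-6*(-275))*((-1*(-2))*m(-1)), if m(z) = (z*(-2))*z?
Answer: -6600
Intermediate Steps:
m(z) = -2*z² (m(z) = (-2*z)*z = -2*z²)
(-6*(-275))*((-1*(-2))*m(-1)) = (-6*(-275))*((-1*(-2))*(-2*(-1)²)) = 1650*(2*(-2*1)) = 1650*(2*(-2)) = 1650*(-4) = -6600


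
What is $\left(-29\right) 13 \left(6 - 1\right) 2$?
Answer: $-3770$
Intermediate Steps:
$\left(-29\right) 13 \left(6 - 1\right) 2 = - 377 \cdot 5 \cdot 2 = \left(-377\right) 10 = -3770$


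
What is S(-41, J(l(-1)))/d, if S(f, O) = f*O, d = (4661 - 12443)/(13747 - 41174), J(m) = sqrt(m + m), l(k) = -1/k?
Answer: -1124507*sqrt(2)/7782 ≈ -204.36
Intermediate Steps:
J(m) = sqrt(2)*sqrt(m) (J(m) = sqrt(2*m) = sqrt(2)*sqrt(m))
d = 7782/27427 (d = -7782/(-27427) = -7782*(-1/27427) = 7782/27427 ≈ 0.28373)
S(f, O) = O*f
S(-41, J(l(-1)))/d = ((sqrt(2)*sqrt(-1/(-1)))*(-41))/(7782/27427) = ((sqrt(2)*sqrt(-1*(-1)))*(-41))*(27427/7782) = ((sqrt(2)*sqrt(1))*(-41))*(27427/7782) = ((sqrt(2)*1)*(-41))*(27427/7782) = (sqrt(2)*(-41))*(27427/7782) = -41*sqrt(2)*(27427/7782) = -1124507*sqrt(2)/7782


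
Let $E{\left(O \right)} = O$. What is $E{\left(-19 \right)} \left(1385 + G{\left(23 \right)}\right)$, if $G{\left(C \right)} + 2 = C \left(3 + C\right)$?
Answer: $-37639$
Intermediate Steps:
$G{\left(C \right)} = -2 + C \left(3 + C\right)$
$E{\left(-19 \right)} \left(1385 + G{\left(23 \right)}\right) = - 19 \left(1385 + \left(-2 + 23^{2} + 3 \cdot 23\right)\right) = - 19 \left(1385 + \left(-2 + 529 + 69\right)\right) = - 19 \left(1385 + 596\right) = \left(-19\right) 1981 = -37639$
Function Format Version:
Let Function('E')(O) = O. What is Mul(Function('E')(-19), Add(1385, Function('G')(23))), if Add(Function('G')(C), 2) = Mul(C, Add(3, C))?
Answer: -37639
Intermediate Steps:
Function('G')(C) = Add(-2, Mul(C, Add(3, C)))
Mul(Function('E')(-19), Add(1385, Function('G')(23))) = Mul(-19, Add(1385, Add(-2, Pow(23, 2), Mul(3, 23)))) = Mul(-19, Add(1385, Add(-2, 529, 69))) = Mul(-19, Add(1385, 596)) = Mul(-19, 1981) = -37639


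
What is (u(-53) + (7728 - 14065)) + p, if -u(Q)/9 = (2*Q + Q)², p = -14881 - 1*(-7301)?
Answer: -241446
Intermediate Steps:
p = -7580 (p = -14881 + 7301 = -7580)
u(Q) = -81*Q² (u(Q) = -9*(2*Q + Q)² = -9*9*Q² = -81*Q²)
(u(-53) + (7728 - 14065)) + p = (-81*(-53)² + (7728 - 14065)) - 7580 = (-81*2809 - 6337) - 7580 = (-227529 - 6337) - 7580 = -233866 - 7580 = -241446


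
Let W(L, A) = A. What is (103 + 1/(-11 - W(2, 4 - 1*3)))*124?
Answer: 38285/3 ≈ 12762.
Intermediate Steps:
(103 + 1/(-11 - W(2, 4 - 1*3)))*124 = (103 + 1/(-11 - (4 - 1*3)))*124 = (103 + 1/(-11 - (4 - 3)))*124 = (103 + 1/(-11 - 1*1))*124 = (103 + 1/(-11 - 1))*124 = (103 + 1/(-12))*124 = (103 - 1/12)*124 = (1235/12)*124 = 38285/3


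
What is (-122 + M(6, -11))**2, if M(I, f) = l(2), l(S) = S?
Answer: 14400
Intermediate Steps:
M(I, f) = 2
(-122 + M(6, -11))**2 = (-122 + 2)**2 = (-120)**2 = 14400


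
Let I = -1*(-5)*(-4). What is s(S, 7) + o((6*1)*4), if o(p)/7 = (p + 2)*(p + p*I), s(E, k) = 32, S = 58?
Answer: -82960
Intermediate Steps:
I = -20 (I = 5*(-4) = -20)
o(p) = -133*p*(2 + p) (o(p) = 7*((p + 2)*(p + p*(-20))) = 7*((2 + p)*(p - 20*p)) = 7*((2 + p)*(-19*p)) = 7*(-19*p*(2 + p)) = -133*p*(2 + p))
s(S, 7) + o((6*1)*4) = 32 - 133*(6*1)*4*(2 + (6*1)*4) = 32 - 133*6*4*(2 + 6*4) = 32 - 133*24*(2 + 24) = 32 - 133*24*26 = 32 - 82992 = -82960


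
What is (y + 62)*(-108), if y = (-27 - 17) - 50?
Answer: 3456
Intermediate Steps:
y = -94 (y = -44 - 50 = -94)
(y + 62)*(-108) = (-94 + 62)*(-108) = -32*(-108) = 3456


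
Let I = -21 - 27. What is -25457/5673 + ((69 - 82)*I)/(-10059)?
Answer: -86537305/19021569 ≈ -4.5494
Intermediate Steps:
I = -48
-25457/5673 + ((69 - 82)*I)/(-10059) = -25457/5673 + ((69 - 82)*(-48))/(-10059) = -25457*1/5673 - 13*(-48)*(-1/10059) = -25457/5673 + 624*(-1/10059) = -25457/5673 - 208/3353 = -86537305/19021569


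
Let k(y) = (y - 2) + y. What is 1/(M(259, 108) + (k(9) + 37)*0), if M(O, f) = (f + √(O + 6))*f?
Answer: 1/11399 - √265/1231092 ≈ 7.4504e-5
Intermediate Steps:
k(y) = -2 + 2*y (k(y) = (-2 + y) + y = -2 + 2*y)
M(O, f) = f*(f + √(6 + O)) (M(O, f) = (f + √(6 + O))*f = f*(f + √(6 + O)))
1/(M(259, 108) + (k(9) + 37)*0) = 1/(108*(108 + √(6 + 259)) + ((-2 + 2*9) + 37)*0) = 1/(108*(108 + √265) + ((-2 + 18) + 37)*0) = 1/((11664 + 108*√265) + (16 + 37)*0) = 1/((11664 + 108*√265) + 53*0) = 1/((11664 + 108*√265) + 0) = 1/(11664 + 108*√265)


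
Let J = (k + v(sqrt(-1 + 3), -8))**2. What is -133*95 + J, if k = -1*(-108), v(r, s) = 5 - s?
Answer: 2006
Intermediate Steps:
k = 108
J = 14641 (J = (108 + (5 - 1*(-8)))**2 = (108 + (5 + 8))**2 = (108 + 13)**2 = 121**2 = 14641)
-133*95 + J = -133*95 + 14641 = -12635 + 14641 = 2006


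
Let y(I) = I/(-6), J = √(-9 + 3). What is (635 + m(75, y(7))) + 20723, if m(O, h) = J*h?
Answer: 21358 - 7*I*√6/6 ≈ 21358.0 - 2.8577*I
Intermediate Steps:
J = I*√6 (J = √(-6) = I*√6 ≈ 2.4495*I)
y(I) = -I/6 (y(I) = I*(-⅙) = -I/6)
m(O, h) = I*h*√6 (m(O, h) = (I*√6)*h = I*h*√6)
(635 + m(75, y(7))) + 20723 = (635 + I*(-⅙*7)*√6) + 20723 = (635 + I*(-7/6)*√6) + 20723 = (635 - 7*I*√6/6) + 20723 = 21358 - 7*I*√6/6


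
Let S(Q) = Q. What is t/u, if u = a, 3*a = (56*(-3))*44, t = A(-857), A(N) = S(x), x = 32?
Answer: -1/77 ≈ -0.012987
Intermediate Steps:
A(N) = 32
t = 32
a = -2464 (a = ((56*(-3))*44)/3 = (-168*44)/3 = (⅓)*(-7392) = -2464)
u = -2464
t/u = 32/(-2464) = 32*(-1/2464) = -1/77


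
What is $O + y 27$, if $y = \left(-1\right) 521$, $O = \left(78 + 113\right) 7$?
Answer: $-12730$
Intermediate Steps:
$O = 1337$ ($O = 191 \cdot 7 = 1337$)
$y = -521$
$O + y 27 = 1337 - 14067 = -12730$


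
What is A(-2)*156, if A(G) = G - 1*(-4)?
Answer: 312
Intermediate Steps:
A(G) = 4 + G (A(G) = G + 4 = 4 + G)
A(-2)*156 = (4 - 2)*156 = 2*156 = 312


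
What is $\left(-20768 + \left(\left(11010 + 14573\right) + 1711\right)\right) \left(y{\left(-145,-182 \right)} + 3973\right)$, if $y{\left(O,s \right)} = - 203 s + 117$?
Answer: $267800936$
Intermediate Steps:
$y{\left(O,s \right)} = 117 - 203 s$
$\left(-20768 + \left(\left(11010 + 14573\right) + 1711\right)\right) \left(y{\left(-145,-182 \right)} + 3973\right) = \left(-20768 + \left(\left(11010 + 14573\right) + 1711\right)\right) \left(\left(117 - -36946\right) + 3973\right) = \left(-20768 + \left(25583 + 1711\right)\right) \left(\left(117 + 36946\right) + 3973\right) = \left(-20768 + 27294\right) \left(37063 + 3973\right) = 6526 \cdot 41036 = 267800936$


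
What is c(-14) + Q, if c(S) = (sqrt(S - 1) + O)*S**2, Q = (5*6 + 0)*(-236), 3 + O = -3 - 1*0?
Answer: -8256 + 196*I*sqrt(15) ≈ -8256.0 + 759.1*I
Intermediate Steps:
O = -6 (O = -3 + (-3 - 1*0) = -3 + (-3 + 0) = -3 - 3 = -6)
Q = -7080 (Q = (30 + 0)*(-236) = 30*(-236) = -7080)
c(S) = S**2*(-6 + sqrt(-1 + S)) (c(S) = (sqrt(S - 1) - 6)*S**2 = (sqrt(-1 + S) - 6)*S**2 = (-6 + sqrt(-1 + S))*S**2 = S**2*(-6 + sqrt(-1 + S)))
c(-14) + Q = (-14)**2*(-6 + sqrt(-1 - 14)) - 7080 = 196*(-6 + sqrt(-15)) - 7080 = 196*(-6 + I*sqrt(15)) - 7080 = (-1176 + 196*I*sqrt(15)) - 7080 = -8256 + 196*I*sqrt(15)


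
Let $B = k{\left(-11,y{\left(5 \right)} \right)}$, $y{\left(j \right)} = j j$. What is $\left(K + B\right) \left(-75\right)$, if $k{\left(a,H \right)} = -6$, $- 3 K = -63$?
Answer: $-1125$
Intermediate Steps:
$K = 21$ ($K = \left(- \frac{1}{3}\right) \left(-63\right) = 21$)
$y{\left(j \right)} = j^{2}$
$B = -6$
$\left(K + B\right) \left(-75\right) = \left(21 - 6\right) \left(-75\right) = 15 \left(-75\right) = -1125$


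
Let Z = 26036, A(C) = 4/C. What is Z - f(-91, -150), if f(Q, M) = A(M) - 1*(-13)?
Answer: 1951727/75 ≈ 26023.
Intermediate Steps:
f(Q, M) = 13 + 4/M (f(Q, M) = 4/M - 1*(-13) = 4/M + 13 = 13 + 4/M)
Z - f(-91, -150) = 26036 - (13 + 4/(-150)) = 26036 - (13 + 4*(-1/150)) = 26036 - (13 - 2/75) = 26036 - 1*973/75 = 26036 - 973/75 = 1951727/75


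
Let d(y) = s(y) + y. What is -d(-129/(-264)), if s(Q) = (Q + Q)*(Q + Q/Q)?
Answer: -7525/3872 ≈ -1.9434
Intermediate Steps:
s(Q) = 2*Q*(1 + Q) (s(Q) = (2*Q)*(Q + 1) = (2*Q)*(1 + Q) = 2*Q*(1 + Q))
d(y) = y + 2*y*(1 + y) (d(y) = 2*y*(1 + y) + y = y + 2*y*(1 + y))
-d(-129/(-264)) = -(-129/(-264))*(3 + 2*(-129/(-264))) = -(-129*(-1/264))*(3 + 2*(-129*(-1/264))) = -43*(3 + 2*(43/88))/88 = -43*(3 + 43/44)/88 = -43*175/(88*44) = -1*7525/3872 = -7525/3872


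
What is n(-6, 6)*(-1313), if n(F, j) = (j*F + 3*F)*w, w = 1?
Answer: 70902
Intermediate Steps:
n(F, j) = 3*F + F*j (n(F, j) = (j*F + 3*F)*1 = (F*j + 3*F)*1 = (3*F + F*j)*1 = 3*F + F*j)
n(-6, 6)*(-1313) = -6*(3 + 6)*(-1313) = -6*9*(-1313) = -54*(-1313) = 70902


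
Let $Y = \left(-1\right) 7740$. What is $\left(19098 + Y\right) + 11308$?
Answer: $22666$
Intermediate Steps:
$Y = -7740$
$\left(19098 + Y\right) + 11308 = \left(19098 - 7740\right) + 11308 = 11358 + 11308 = 22666$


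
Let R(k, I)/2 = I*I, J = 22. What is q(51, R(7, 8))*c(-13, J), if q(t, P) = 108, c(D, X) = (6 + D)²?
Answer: 5292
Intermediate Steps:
R(k, I) = 2*I² (R(k, I) = 2*(I*I) = 2*I²)
q(51, R(7, 8))*c(-13, J) = 108*(6 - 13)² = 108*(-7)² = 108*49 = 5292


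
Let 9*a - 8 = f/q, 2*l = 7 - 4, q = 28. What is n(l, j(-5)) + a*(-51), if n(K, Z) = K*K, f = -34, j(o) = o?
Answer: -3041/84 ≈ -36.202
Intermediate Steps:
l = 3/2 (l = (7 - 4)/2 = (½)*3 = 3/2 ≈ 1.5000)
n(K, Z) = K²
a = 95/126 (a = 8/9 + (-34/28)/9 = 8/9 + (-34*1/28)/9 = 8/9 + (⅑)*(-17/14) = 8/9 - 17/126 = 95/126 ≈ 0.75397)
n(l, j(-5)) + a*(-51) = (3/2)² + (95/126)*(-51) = 9/4 - 1615/42 = -3041/84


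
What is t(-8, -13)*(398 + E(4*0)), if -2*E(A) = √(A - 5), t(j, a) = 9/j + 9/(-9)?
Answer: -3383/4 + 17*I*√5/16 ≈ -845.75 + 2.3758*I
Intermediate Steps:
t(j, a) = -1 + 9/j (t(j, a) = 9/j + 9*(-⅑) = 9/j - 1 = -1 + 9/j)
E(A) = -√(-5 + A)/2 (E(A) = -√(A - 5)/2 = -√(-5 + A)/2)
t(-8, -13)*(398 + E(4*0)) = ((9 - 1*(-8))/(-8))*(398 - √(-5 + 4*0)/2) = (-(9 + 8)/8)*(398 - √(-5 + 0)/2) = (-⅛*17)*(398 - I*√5/2) = -17*(398 - I*√5/2)/8 = -3383/4 + 17*I*√5/16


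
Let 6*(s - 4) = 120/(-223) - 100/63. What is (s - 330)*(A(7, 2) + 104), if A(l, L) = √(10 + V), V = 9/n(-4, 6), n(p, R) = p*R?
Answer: -1430504608/42147 - 3438713*√154/42147 ≈ -34953.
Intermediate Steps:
n(p, R) = R*p
V = -3/8 (V = 9/((6*(-4))) = 9/(-24) = 9*(-1/24) = -3/8 ≈ -0.37500)
s = 153658/42147 (s = 4 + (120/(-223) - 100/63)/6 = 4 + (120*(-1/223) - 100*1/63)/6 = 4 + (-120/223 - 100/63)/6 = 4 + (⅙)*(-29860/14049) = 4 - 14930/42147 = 153658/42147 ≈ 3.6458)
A(l, L) = √154/4 (A(l, L) = √(10 - 3/8) = √(77/8) = √154/4)
(s - 330)*(A(7, 2) + 104) = (153658/42147 - 330)*(√154/4 + 104) = -13754852*(104 + √154/4)/42147 = -1430504608/42147 - 3438713*√154/42147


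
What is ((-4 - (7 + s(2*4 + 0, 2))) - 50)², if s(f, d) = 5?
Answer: 4356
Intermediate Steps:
((-4 - (7 + s(2*4 + 0, 2))) - 50)² = ((-4 - (7 + 5)) - 50)² = ((-4 - 1*12) - 50)² = ((-4 - 12) - 50)² = (-16 - 50)² = (-66)² = 4356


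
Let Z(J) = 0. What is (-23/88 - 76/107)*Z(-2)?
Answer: 0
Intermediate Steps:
(-23/88 - 76/107)*Z(-2) = (-23/88 - 76/107)*0 = -9149/9416*0 = 0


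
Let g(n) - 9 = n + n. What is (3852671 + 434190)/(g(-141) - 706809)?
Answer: -4286861/707082 ≈ -6.0628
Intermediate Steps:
g(n) = 9 + 2*n (g(n) = 9 + (n + n) = 9 + 2*n)
(3852671 + 434190)/(g(-141) - 706809) = (3852671 + 434190)/((9 + 2*(-141)) - 706809) = 4286861/((9 - 282) - 706809) = 4286861/(-273 - 706809) = 4286861/(-707082) = 4286861*(-1/707082) = -4286861/707082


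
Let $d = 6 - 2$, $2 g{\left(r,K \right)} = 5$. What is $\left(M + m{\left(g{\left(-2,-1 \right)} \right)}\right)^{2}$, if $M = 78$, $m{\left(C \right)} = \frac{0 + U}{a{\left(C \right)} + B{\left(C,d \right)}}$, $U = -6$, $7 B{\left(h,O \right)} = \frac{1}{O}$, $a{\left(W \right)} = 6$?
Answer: $\frac{169364196}{28561} \approx 5929.9$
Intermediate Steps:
$g{\left(r,K \right)} = \frac{5}{2}$ ($g{\left(r,K \right)} = \frac{1}{2} \cdot 5 = \frac{5}{2}$)
$d = 4$
$B{\left(h,O \right)} = \frac{1}{7 O}$
$m{\left(C \right)} = - \frac{168}{169}$ ($m{\left(C \right)} = \frac{0 - 6}{6 + \frac{1}{7 \cdot 4}} = - \frac{6}{6 + \frac{1}{7} \cdot \frac{1}{4}} = - \frac{6}{6 + \frac{1}{28}} = - \frac{6}{\frac{169}{28}} = \left(-6\right) \frac{28}{169} = - \frac{168}{169}$)
$\left(M + m{\left(g{\left(-2,-1 \right)} \right)}\right)^{2} = \left(78 - \frac{168}{169}\right)^{2} = \left(\frac{13014}{169}\right)^{2} = \frac{169364196}{28561}$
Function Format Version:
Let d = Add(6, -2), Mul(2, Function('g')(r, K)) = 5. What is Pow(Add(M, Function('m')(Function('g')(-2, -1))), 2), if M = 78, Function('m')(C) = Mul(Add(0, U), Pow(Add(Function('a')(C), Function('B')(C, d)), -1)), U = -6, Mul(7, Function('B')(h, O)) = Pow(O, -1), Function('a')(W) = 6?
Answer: Rational(169364196, 28561) ≈ 5929.9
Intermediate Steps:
Function('g')(r, K) = Rational(5, 2) (Function('g')(r, K) = Mul(Rational(1, 2), 5) = Rational(5, 2))
d = 4
Function('B')(h, O) = Mul(Rational(1, 7), Pow(O, -1))
Function('m')(C) = Rational(-168, 169) (Function('m')(C) = Mul(Add(0, -6), Pow(Add(6, Mul(Rational(1, 7), Pow(4, -1))), -1)) = Mul(-6, Pow(Add(6, Mul(Rational(1, 7), Rational(1, 4))), -1)) = Mul(-6, Pow(Add(6, Rational(1, 28)), -1)) = Mul(-6, Pow(Rational(169, 28), -1)) = Mul(-6, Rational(28, 169)) = Rational(-168, 169))
Pow(Add(M, Function('m')(Function('g')(-2, -1))), 2) = Pow(Add(78, Rational(-168, 169)), 2) = Pow(Rational(13014, 169), 2) = Rational(169364196, 28561)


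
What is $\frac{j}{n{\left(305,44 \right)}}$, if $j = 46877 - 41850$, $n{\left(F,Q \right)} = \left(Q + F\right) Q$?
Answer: $\frac{457}{1396} \approx 0.32736$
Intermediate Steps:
$n{\left(F,Q \right)} = Q \left(F + Q\right)$ ($n{\left(F,Q \right)} = \left(F + Q\right) Q = Q \left(F + Q\right)$)
$j = 5027$ ($j = 46877 - 41850 = 5027$)
$\frac{j}{n{\left(305,44 \right)}} = \frac{5027}{44 \left(305 + 44\right)} = \frac{5027}{44 \cdot 349} = \frac{5027}{15356} = 5027 \cdot \frac{1}{15356} = \frac{457}{1396}$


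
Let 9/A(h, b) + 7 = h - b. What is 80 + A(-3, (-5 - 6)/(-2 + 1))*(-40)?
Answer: 680/7 ≈ 97.143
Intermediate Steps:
A(h, b) = 9/(-7 + h - b) (A(h, b) = 9/(-7 + (h - b)) = 9/(-7 + h - b))
80 + A(-3, (-5 - 6)/(-2 + 1))*(-40) = 80 - 9/(7 + (-5 - 6)/(-2 + 1) - 1*(-3))*(-40) = 80 - 9/(7 - 11/(-1) + 3)*(-40) = 80 - 9/(7 - 11*(-1) + 3)*(-40) = 80 - 9/(7 + 11 + 3)*(-40) = 80 - 9/21*(-40) = 80 - 9*1/21*(-40) = 80 - 3/7*(-40) = 80 + 120/7 = 680/7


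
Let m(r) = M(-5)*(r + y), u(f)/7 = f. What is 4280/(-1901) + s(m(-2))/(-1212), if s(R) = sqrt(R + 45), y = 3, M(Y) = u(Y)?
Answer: -4280/1901 - sqrt(10)/1212 ≈ -2.2541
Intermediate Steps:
u(f) = 7*f
M(Y) = 7*Y
m(r) = -105 - 35*r (m(r) = (7*(-5))*(r + 3) = -35*(3 + r) = -105 - 35*r)
s(R) = sqrt(45 + R)
4280/(-1901) + s(m(-2))/(-1212) = 4280/(-1901) + sqrt(45 + (-105 - 35*(-2)))/(-1212) = 4280*(-1/1901) + sqrt(45 + (-105 + 70))*(-1/1212) = -4280/1901 + sqrt(45 - 35)*(-1/1212) = -4280/1901 + sqrt(10)*(-1/1212) = -4280/1901 - sqrt(10)/1212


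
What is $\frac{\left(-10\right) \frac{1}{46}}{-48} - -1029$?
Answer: $\frac{1136021}{1104} \approx 1029.0$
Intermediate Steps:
$\frac{\left(-10\right) \frac{1}{46}}{-48} - -1029 = \left(-10\right) \frac{1}{46} \left(- \frac{1}{48}\right) + 1029 = \left(- \frac{5}{23}\right) \left(- \frac{1}{48}\right) + 1029 = \frac{5}{1104} + 1029 = \frac{1136021}{1104}$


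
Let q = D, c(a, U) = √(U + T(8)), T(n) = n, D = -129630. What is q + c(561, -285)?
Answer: -129630 + I*√277 ≈ -1.2963e+5 + 16.643*I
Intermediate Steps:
c(a, U) = √(8 + U) (c(a, U) = √(U + 8) = √(8 + U))
q = -129630
q + c(561, -285) = -129630 + √(8 - 285) = -129630 + √(-277) = -129630 + I*√277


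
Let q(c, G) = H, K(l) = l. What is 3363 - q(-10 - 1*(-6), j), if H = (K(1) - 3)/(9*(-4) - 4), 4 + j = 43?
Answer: 67259/20 ≈ 3362.9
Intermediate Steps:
j = 39 (j = -4 + 43 = 39)
H = 1/20 (H = (1 - 3)/(9*(-4) - 4) = -2/(-36 - 4) = -2/(-40) = -2*(-1/40) = 1/20 ≈ 0.050000)
q(c, G) = 1/20
3363 - q(-10 - 1*(-6), j) = 3363 - 1*1/20 = 3363 - 1/20 = 67259/20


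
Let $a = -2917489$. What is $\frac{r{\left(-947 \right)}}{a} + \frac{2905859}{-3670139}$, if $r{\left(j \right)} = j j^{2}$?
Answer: $\frac{282590086309186}{973417287361} \approx 290.31$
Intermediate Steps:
$r{\left(j \right)} = j^{3}$
$\frac{r{\left(-947 \right)}}{a} + \frac{2905859}{-3670139} = \frac{\left(-947\right)^{3}}{-2917489} + \frac{2905859}{-3670139} = \left(-849278123\right) \left(- \frac{1}{2917489}\right) + 2905859 \left(- \frac{1}{3670139}\right) = \frac{849278123}{2917489} - \frac{264169}{333649} = \frac{282590086309186}{973417287361}$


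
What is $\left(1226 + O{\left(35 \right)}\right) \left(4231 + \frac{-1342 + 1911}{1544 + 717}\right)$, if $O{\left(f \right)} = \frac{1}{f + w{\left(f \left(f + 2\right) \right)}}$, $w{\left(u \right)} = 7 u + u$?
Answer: $\frac{1434384193636}{276507} \approx 5.1875 \cdot 10^{6}$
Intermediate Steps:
$w{\left(u \right)} = 8 u$
$O{\left(f \right)} = \frac{1}{f + 8 f \left(2 + f\right)}$ ($O{\left(f \right)} = \frac{1}{f + 8 f \left(f + 2\right)} = \frac{1}{f + 8 f \left(2 + f\right)}$)
$\left(1226 + O{\left(35 \right)}\right) \left(4231 + \frac{-1342 + 1911}{1544 + 717}\right) = \left(1226 + \frac{1}{35 \left(17 + 8 \cdot 35\right)}\right) \left(4231 + \frac{-1342 + 1911}{1544 + 717}\right) = \left(1226 + \frac{1}{35 \left(17 + 280\right)}\right) \left(4231 + \frac{569}{2261}\right) = \left(1226 + \frac{1}{35 \cdot 297}\right) \left(4231 + 569 \cdot \frac{1}{2261}\right) = \left(1226 + \frac{1}{35} \cdot \frac{1}{297}\right) \left(4231 + \frac{569}{2261}\right) = \left(1226 + \frac{1}{10395}\right) \frac{9566860}{2261} = \frac{12744271}{10395} \cdot \frac{9566860}{2261} = \frac{1434384193636}{276507}$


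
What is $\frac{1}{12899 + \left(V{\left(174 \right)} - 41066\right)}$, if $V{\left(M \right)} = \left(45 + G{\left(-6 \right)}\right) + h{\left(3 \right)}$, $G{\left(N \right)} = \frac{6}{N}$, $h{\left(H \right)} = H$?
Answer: $- \frac{1}{28120} \approx -3.5562 \cdot 10^{-5}$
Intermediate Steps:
$V{\left(M \right)} = 47$ ($V{\left(M \right)} = \left(45 + \frac{6}{-6}\right) + 3 = \left(45 + 6 \left(- \frac{1}{6}\right)\right) + 3 = \left(45 - 1\right) + 3 = 44 + 3 = 47$)
$\frac{1}{12899 + \left(V{\left(174 \right)} - 41066\right)} = \frac{1}{12899 + \left(47 - 41066\right)} = \frac{1}{12899 - 41019} = \frac{1}{-28120} = - \frac{1}{28120}$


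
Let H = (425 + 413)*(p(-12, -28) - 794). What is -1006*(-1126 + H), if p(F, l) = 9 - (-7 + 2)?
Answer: 658694596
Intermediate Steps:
p(F, l) = 14 (p(F, l) = 9 - 1*(-5) = 9 + 5 = 14)
H = -653640 (H = (425 + 413)*(14 - 794) = 838*(-780) = -653640)
-1006*(-1126 + H) = -1006*(-1126 - 653640) = -1006*(-654766) = 658694596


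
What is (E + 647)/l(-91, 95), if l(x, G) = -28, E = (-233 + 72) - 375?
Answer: -111/28 ≈ -3.9643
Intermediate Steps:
E = -536 (E = -161 - 375 = -536)
(E + 647)/l(-91, 95) = (-536 + 647)/(-28) = 111*(-1/28) = -111/28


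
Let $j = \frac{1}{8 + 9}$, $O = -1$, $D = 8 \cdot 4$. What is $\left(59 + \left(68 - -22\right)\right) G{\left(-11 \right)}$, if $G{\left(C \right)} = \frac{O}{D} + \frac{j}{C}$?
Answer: $- \frac{32631}{5984} \approx -5.453$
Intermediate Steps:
$D = 32$
$j = \frac{1}{17} \approx 0.058824$
$G{\left(C \right)} = - \frac{1}{32} + \frac{1}{17 C}$
$\left(59 + \left(68 - -22\right)\right) G{\left(-11 \right)} = \left(59 + \left(68 - -22\right)\right) \frac{32 - -187}{544 \left(-11\right)} = \left(59 + \left(68 + 22\right)\right) \frac{1}{544} \left(- \frac{1}{11}\right) \left(32 + 187\right) = \left(59 + 90\right) \frac{1}{544} \left(- \frac{1}{11}\right) 219 = 149 \left(- \frac{219}{5984}\right) = - \frac{32631}{5984}$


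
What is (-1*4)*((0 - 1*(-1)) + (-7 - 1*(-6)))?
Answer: 0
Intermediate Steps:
(-1*4)*((0 - 1*(-1)) + (-7 - 1*(-6))) = -4*((0 + 1) + (-7 + 6)) = -4*(1 - 1) = -4*0 = 0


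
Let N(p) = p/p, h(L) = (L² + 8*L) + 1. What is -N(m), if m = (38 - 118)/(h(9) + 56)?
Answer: -1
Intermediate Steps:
h(L) = 1 + L² + 8*L
m = -8/21 (m = (38 - 118)/((1 + 9² + 8*9) + 56) = -80/((1 + 81 + 72) + 56) = -80/(154 + 56) = -80/210 = -80*1/210 = -8/21 ≈ -0.38095)
N(p) = 1
-N(m) = -1*1 = -1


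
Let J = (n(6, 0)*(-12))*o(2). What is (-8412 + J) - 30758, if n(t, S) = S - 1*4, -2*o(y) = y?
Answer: -39218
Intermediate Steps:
o(y) = -y/2
n(t, S) = -4 + S (n(t, S) = S - 4 = -4 + S)
J = -48 (J = ((-4 + 0)*(-12))*(-½*2) = -4*(-12)*(-1) = 48*(-1) = -48)
(-8412 + J) - 30758 = (-8412 - 48) - 30758 = -8460 - 30758 = -39218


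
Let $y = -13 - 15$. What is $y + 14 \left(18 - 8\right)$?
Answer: $112$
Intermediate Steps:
$y = -28$ ($y = -13 - 15 = -28$)
$y + 14 \left(18 - 8\right) = -28 + 14 \left(18 - 8\right) = -28 + 14 \cdot 10 = -28 + 140 = 112$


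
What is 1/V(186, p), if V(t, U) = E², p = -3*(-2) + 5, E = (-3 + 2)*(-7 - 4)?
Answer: 1/121 ≈ 0.0082645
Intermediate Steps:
E = 11 (E = -1*(-11) = 11)
p = 11 (p = 6 + 5 = 11)
V(t, U) = 121 (V(t, U) = 11² = 121)
1/V(186, p) = 1/121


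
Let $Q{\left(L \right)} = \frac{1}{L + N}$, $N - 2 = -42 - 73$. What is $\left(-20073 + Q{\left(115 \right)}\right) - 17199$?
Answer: $- \frac{74543}{2} \approx -37272.0$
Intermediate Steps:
$N = -113$ ($N = 2 - 115 = -113$)
$Q{\left(L \right)} = \frac{1}{-113 + L}$ ($Q{\left(L \right)} = \frac{1}{L - 113} = \frac{1}{-113 + L}$)
$\left(-20073 + Q{\left(115 \right)}\right) - 17199 = \left(-20073 + \frac{1}{-113 + 115}\right) - 17199 = \left(-20073 + \frac{1}{2}\right) - 17199 = - \frac{40145}{2} - 17199 = - \frac{74543}{2}$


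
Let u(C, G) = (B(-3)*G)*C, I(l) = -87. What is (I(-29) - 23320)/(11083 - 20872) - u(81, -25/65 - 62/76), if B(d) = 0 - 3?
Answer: -8278237/28614 ≈ -289.31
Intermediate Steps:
B(d) = -3
u(C, G) = -3*C*G (u(C, G) = (-3*G)*C = -3*C*G)
(I(-29) - 23320)/(11083 - 20872) - u(81, -25/65 - 62/76) = (-87 - 23320)/(11083 - 20872) - (-3)*81*(-25/65 - 62/76) = -23407/(-9789) - (-3)*81*(-25*1/65 - 62*1/76) = -23407*(-1/9789) - (-3)*81*(-5/13 - 31/38) = 23407/9789 - (-3)*81*(-593)/494 = 23407/9789 - 1*144099/494 = 23407/9789 - 144099/494 = -8278237/28614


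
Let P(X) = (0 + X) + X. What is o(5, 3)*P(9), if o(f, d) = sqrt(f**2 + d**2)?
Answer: 18*sqrt(34) ≈ 104.96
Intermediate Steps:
P(X) = 2*X (P(X) = X + X = 2*X)
o(f, d) = sqrt(d**2 + f**2)
o(5, 3)*P(9) = sqrt(3**2 + 5**2)*(2*9) = sqrt(9 + 25)*18 = sqrt(34)*18 = 18*sqrt(34)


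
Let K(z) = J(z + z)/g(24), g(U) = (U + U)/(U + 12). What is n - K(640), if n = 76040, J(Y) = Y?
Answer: 75080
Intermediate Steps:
g(U) = 2*U/(12 + U) (g(U) = (2*U)/(12 + U) = 2*U/(12 + U))
K(z) = 3*z/2 (K(z) = (z + z)/((2*24/(12 + 24))) = (2*z)/((2*24/36)) = (2*z)/((2*24*(1/36))) = (2*z)/(4/3) = (2*z)*(¾) = 3*z/2)
n - K(640) = 76040 - 3*640/2 = 76040 - 1*960 = 76040 - 960 = 75080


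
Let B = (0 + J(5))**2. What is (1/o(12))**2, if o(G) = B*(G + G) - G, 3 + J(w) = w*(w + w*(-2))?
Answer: 1/353590416 ≈ 2.8281e-9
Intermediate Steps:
J(w) = -3 - w**2 (J(w) = -3 + w*(w + w*(-2)) = -3 + w*(w - 2*w) = -3 + w*(-w) = -3 - w**2)
B = 784 (B = (0 + (-3 - 1*5**2))**2 = (0 + (-3 - 1*25))**2 = (0 + (-3 - 25))**2 = (0 - 28)**2 = (-28)**2 = 784)
o(G) = 1567*G (o(G) = 784*(G + G) - G = 784*(2*G) - G = 1568*G - G = 1567*G)
(1/o(12))**2 = (1/(1567*12))**2 = (1/18804)**2 = 1/353590416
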